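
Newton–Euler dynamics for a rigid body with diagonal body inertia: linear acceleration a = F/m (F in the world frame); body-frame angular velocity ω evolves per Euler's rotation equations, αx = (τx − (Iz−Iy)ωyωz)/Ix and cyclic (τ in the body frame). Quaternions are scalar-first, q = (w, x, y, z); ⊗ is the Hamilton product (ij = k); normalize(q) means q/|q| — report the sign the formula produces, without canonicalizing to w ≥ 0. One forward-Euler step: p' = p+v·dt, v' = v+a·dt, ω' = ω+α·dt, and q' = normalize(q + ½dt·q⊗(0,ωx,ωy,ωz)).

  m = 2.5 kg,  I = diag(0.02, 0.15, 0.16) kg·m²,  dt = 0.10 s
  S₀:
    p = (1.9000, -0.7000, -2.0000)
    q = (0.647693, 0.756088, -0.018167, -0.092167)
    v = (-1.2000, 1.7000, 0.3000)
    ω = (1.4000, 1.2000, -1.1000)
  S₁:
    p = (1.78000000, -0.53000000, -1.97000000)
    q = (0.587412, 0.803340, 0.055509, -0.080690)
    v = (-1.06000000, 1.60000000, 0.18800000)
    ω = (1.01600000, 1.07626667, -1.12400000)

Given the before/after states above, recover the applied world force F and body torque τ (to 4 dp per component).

rate change Δω = (-0.38400000, -0.12373333, -0.02400000)
ω₀×(Iω₀) = (-0.0132, 0.2156, 0.2184)
τ = I·(Δω/dt) + ω₀×(Iω₀) = (-0.0900, 0.0300, 0.1800)
v₁ − v₀ = (0.14000000, -0.10000000, -0.11200000)
applied force F = (3.5000, -2.5000, -2.8000)

F = (3.5000, -2.5000, -2.8000)
τ = (-0.0900, 0.0300, 0.1800)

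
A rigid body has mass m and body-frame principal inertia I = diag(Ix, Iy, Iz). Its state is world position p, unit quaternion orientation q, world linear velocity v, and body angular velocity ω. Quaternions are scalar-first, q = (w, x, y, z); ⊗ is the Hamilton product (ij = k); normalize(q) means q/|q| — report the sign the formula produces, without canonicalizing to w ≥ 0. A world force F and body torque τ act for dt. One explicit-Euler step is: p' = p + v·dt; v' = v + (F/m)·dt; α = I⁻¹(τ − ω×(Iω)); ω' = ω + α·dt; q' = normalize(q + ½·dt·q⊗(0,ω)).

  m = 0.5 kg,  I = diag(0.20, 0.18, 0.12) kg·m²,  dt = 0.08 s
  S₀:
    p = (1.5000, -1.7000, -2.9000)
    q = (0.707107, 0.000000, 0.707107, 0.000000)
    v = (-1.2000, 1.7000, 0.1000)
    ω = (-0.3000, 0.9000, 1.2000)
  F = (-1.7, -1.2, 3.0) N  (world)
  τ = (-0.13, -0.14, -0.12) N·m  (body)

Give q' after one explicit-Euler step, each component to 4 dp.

2q̇ = q⊗(0,ω) = (-0.6363963, 0.6363963, 0.6363963, 1.0606605)
q + ½dt·q⊗(0,ω), renormalized = (0.6804, 0.0254, 0.7312, 0.0423)

q' = (0.6804, 0.0254, 0.7312, 0.0423)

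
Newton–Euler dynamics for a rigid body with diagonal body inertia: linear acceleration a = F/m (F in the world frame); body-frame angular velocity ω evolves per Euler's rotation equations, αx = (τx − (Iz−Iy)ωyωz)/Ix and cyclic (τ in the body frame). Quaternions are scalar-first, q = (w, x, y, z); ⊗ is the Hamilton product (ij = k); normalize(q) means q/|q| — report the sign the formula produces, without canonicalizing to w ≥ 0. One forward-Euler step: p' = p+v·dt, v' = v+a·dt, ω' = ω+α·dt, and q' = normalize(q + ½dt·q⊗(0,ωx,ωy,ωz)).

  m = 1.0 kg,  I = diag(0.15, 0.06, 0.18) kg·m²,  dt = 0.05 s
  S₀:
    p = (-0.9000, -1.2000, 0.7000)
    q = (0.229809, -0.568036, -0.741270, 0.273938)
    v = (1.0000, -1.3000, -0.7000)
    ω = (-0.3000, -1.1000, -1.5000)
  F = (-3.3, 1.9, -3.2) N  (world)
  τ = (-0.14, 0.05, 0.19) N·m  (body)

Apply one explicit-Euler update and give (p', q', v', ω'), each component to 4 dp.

a = (-3.3000, 1.9000, -3.2000)
new position p' = (-0.8500, -1.2650, 0.6650)
v + (F/m)dt = (0.8350, -1.2050, -0.8600)
ω×(Iω) gyroscopic = (0.1980, -0.0135, -0.0297)
angular accel α = (-2.2533, 1.0583, 1.2206)
new body rate ω' = (-0.4127, -1.0471, -1.4390)
2q̇ = q⊗(0,ω) = (-0.5749008, 1.3442941, -1.1870253, 0.0577451)
q' = normalize(q + ½dt·q⊗(0,ω)) = (0.2152, -0.5338, -0.7701, 0.2751)

p' = (-0.8500, -1.2650, 0.6650)
q' = (0.2152, -0.5338, -0.7701, 0.2751)
v' = (0.8350, -1.2050, -0.8600)
ω' = (-0.4127, -1.0471, -1.4390)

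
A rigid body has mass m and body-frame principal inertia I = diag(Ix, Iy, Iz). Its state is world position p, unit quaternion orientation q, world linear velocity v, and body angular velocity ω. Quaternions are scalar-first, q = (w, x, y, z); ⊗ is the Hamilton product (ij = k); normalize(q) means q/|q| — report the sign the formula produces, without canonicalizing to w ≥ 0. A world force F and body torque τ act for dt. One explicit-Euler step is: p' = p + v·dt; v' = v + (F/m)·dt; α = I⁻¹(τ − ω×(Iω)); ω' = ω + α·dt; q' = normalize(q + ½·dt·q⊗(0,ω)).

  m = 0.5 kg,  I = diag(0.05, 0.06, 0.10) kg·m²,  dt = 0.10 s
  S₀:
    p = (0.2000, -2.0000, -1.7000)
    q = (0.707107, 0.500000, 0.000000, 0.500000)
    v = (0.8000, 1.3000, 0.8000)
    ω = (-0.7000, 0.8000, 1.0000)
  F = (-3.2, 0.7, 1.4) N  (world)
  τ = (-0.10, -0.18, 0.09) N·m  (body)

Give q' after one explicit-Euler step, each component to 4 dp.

q' = (0.6978, 0.4540, -0.0142, 0.5539)

Hamilton product q⊗(0,ω) = (-0.1500000, -0.8949749, -0.2843144, 1.1071070)
q' = normalize(q + ½dt·q⊗(0,ω)) = (0.6978, 0.4540, -0.0142, 0.5539)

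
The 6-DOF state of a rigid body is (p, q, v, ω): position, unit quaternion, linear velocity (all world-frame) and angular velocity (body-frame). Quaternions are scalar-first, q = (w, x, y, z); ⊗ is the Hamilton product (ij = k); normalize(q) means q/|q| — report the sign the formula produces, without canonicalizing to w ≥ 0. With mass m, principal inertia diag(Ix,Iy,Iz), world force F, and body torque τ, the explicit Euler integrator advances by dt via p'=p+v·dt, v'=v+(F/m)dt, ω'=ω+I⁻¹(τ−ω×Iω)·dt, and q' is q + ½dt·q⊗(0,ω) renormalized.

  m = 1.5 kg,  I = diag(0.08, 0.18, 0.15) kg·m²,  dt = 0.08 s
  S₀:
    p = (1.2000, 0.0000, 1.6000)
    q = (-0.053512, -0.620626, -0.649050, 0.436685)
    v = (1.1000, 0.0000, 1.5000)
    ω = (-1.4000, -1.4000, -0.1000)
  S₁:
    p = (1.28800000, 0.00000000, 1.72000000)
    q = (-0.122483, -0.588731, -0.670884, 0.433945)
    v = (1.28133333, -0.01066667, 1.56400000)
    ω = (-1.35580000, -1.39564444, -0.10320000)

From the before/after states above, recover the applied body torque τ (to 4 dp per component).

ω₁ − ω₀ = (0.04420000, 0.00435556, -0.00320000)
ω₀×(Iω₀) = (-0.0042, -0.0098, 0.1960)
τ = I·(Δω/dt) + ω₀×(Iω₀) = (0.0400, 0.0000, 0.1900)

τ = (0.0400, 0.0000, 0.1900)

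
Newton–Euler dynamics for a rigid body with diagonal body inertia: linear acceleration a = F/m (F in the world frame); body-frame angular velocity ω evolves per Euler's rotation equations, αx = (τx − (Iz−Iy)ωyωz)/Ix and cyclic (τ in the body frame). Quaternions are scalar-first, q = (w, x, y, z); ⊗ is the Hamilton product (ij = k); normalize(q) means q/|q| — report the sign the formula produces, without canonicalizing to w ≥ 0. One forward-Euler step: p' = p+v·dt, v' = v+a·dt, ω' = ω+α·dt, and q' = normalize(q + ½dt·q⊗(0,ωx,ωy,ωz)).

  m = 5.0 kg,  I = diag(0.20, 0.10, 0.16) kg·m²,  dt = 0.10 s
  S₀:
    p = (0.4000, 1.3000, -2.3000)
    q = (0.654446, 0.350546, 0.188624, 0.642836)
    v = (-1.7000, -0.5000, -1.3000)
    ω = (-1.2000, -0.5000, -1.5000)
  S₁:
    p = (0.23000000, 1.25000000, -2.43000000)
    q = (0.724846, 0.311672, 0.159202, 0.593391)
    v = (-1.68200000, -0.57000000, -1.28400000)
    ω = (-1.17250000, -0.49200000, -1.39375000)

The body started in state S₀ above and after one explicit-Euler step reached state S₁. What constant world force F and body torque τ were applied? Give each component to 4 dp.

Δω = ω₁−ω₀ = (0.02750000, 0.00800000, 0.10625000)
applied torque τ = (0.1000, 0.0800, 0.1100)
Δv = v₁−v₀ = (0.01800000, -0.07000000, 0.01600000)
applied force F = (0.9000, -3.5000, 0.8000)

F = (0.9000, -3.5000, 0.8000)
τ = (0.1000, 0.0800, 0.1100)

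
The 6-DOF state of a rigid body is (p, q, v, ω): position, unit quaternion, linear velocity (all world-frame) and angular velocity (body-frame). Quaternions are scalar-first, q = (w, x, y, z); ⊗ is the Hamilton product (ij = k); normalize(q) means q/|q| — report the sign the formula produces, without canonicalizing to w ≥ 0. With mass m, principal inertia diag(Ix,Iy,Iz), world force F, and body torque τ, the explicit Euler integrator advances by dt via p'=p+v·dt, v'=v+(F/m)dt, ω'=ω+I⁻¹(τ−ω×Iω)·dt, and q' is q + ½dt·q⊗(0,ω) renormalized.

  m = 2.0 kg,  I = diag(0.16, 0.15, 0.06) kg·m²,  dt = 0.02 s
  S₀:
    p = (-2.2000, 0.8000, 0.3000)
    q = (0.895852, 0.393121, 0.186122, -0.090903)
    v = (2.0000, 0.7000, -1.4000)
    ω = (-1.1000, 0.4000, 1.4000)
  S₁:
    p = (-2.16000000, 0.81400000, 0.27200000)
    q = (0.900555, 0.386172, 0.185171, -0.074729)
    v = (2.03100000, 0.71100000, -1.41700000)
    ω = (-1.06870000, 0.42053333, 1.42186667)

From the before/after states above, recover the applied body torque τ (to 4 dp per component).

Δω = ω₁−ω₀ = (0.03130000, 0.02053333, 0.02186667)
I·α + gyro = (0.2000, 0.0000, 0.0700)

τ = (0.2000, 0.0000, 0.0700)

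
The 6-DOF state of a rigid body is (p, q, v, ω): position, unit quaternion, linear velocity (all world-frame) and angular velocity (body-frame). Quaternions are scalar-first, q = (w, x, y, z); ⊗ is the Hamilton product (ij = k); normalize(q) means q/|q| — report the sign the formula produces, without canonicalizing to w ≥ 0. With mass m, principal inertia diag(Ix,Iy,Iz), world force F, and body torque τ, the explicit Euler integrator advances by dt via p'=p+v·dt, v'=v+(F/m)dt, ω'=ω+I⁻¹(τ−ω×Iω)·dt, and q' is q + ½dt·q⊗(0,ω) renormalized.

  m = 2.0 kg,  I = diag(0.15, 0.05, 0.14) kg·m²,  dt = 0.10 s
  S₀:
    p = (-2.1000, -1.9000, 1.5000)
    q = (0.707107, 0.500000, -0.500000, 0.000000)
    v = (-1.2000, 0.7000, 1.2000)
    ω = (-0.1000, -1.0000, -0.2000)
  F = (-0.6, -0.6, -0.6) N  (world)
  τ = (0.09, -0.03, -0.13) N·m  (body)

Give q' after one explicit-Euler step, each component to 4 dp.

Hamilton product q⊗(0,ω) = (-0.4500000, 0.0292893, -0.6071070, -0.6914214)
updated quaternion q' = (0.6837, 0.5008, -0.5297, -0.0345)

q' = (0.6837, 0.5008, -0.5297, -0.0345)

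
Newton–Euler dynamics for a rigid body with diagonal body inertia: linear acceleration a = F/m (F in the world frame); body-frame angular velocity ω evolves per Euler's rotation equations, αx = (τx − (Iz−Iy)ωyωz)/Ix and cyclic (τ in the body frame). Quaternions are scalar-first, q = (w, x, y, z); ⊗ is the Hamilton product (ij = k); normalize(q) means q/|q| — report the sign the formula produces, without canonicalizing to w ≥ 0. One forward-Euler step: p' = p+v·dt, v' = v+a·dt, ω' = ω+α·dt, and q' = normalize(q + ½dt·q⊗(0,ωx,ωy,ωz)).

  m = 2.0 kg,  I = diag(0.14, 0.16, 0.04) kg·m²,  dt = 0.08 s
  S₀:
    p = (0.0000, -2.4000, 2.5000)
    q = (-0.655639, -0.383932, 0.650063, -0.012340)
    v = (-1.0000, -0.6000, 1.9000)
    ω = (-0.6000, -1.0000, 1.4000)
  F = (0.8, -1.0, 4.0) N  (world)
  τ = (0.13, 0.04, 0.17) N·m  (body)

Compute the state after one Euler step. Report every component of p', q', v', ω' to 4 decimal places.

p' = p + v·dt = (-0.0800, -2.4480, 2.6520)
v' = v + a·dt = (-0.9680, -0.6400, 2.0600)
α = I⁻¹(τ − ω×Iω) = (-0.2714, 0.7750, 3.9500)
ω' = ω + α·dt = (-0.6217, -0.9380, 1.7160)
2q̇ = q⊗(0,ω) = (0.4369798, 1.2911316, 1.2005478, -0.1439248)
updated quaternion q' = (-0.6365, -0.3314, 0.6962, -0.0180)

p' = (-0.0800, -2.4480, 2.6520)
q' = (-0.6365, -0.3314, 0.6962, -0.0180)
v' = (-0.9680, -0.6400, 2.0600)
ω' = (-0.6217, -0.9380, 1.7160)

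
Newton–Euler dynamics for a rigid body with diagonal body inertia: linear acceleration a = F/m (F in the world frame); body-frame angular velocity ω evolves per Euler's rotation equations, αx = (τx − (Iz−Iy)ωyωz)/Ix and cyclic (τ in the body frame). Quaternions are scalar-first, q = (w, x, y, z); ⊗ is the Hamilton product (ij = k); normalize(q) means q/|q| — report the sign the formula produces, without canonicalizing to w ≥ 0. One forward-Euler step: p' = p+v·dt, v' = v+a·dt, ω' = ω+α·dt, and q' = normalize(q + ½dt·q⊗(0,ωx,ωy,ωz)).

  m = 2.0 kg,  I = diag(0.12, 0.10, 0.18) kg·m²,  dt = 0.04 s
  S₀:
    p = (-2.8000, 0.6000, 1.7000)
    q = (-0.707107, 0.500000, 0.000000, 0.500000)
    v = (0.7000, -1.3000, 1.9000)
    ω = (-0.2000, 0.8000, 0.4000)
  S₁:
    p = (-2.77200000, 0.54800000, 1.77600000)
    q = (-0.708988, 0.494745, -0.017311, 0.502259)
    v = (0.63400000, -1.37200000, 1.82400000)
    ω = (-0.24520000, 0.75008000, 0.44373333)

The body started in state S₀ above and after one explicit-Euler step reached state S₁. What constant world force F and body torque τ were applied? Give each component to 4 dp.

Δv = v₁−v₀ = (-0.06600000, -0.07200000, -0.07600000)
F = m·Δv/dt = (-3.3000, -3.6000, -3.8000)
ω₁ − ω₀ = (-0.04520000, -0.04992000, 0.04373333)
ω₀×(Iω₀) = (0.0256, 0.0048, 0.0032)
I·α + gyro = (-0.1100, -0.1200, 0.2000)

F = (-3.3000, -3.6000, -3.8000)
τ = (-0.1100, -0.1200, 0.2000)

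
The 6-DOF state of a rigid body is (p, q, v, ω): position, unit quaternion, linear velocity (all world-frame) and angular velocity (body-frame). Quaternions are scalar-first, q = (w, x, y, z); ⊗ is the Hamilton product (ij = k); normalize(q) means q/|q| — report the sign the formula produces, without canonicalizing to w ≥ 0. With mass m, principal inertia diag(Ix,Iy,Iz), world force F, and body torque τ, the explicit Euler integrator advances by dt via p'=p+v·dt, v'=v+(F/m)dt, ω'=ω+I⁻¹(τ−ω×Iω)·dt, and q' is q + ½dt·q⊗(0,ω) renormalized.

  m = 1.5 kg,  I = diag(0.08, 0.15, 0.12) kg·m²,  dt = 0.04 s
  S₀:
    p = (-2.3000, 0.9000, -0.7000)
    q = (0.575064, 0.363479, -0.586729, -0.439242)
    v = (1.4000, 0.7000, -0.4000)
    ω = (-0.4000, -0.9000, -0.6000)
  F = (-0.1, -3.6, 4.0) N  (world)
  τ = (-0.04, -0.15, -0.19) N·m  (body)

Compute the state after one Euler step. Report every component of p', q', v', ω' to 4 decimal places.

a = F/m = (-0.0667, -2.4000, 2.6667)
new position p' = (-2.2440, 0.9280, -0.7160)
new velocity v' = (1.3973, 0.6040, -0.2933)
gyro term ω×Iω = (-0.0162, -0.0096, 0.0252)
angular accel α = (-0.2975, -0.9360, -1.7933)
ω + α·dt = (-0.4119, -0.9374, -0.6717)
2q̇ = q⊗(0,ω) = (-0.6462097, -0.2733060, -0.1237734, -0.9068611)
updated quaternion q' = (0.5620, 0.3579, -0.5890, -0.4573)

p' = (-2.2440, 0.9280, -0.7160)
q' = (0.5620, 0.3579, -0.5890, -0.4573)
v' = (1.3973, 0.6040, -0.2933)
ω' = (-0.4119, -0.9374, -0.6717)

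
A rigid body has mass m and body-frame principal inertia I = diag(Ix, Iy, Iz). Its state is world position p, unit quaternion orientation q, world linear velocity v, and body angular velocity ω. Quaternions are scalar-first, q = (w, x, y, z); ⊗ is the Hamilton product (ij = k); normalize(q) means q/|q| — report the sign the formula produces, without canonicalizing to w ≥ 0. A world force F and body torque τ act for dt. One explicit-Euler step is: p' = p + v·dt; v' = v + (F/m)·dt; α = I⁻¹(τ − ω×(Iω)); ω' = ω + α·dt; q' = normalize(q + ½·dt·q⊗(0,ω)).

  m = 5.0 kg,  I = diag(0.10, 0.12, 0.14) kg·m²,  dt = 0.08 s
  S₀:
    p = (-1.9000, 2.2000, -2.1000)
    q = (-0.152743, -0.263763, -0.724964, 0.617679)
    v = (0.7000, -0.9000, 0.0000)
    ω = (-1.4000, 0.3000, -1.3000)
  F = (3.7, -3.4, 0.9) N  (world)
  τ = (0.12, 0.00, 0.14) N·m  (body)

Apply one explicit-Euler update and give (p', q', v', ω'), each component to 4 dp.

a = (0.7400, -0.6800, 0.1800)
p + v·dt = (-1.8440, 2.1280, -2.1000)
v + (F/m)dt = (0.7592, -0.9544, 0.0144)
gyro term ω×Iω = (-0.0078, -0.0728, -0.0084)
angular accel α = (1.2780, 0.6067, 1.0600)
ω + α·dt = (-1.2978, 0.3485, -1.2152)
Hamilton product q⊗(0,ω) = (0.6512037, 0.9709897, -1.2534654, -0.8955126)
q' = normalize(q + ½dt·q⊗(0,ω)) = (-0.1263, -0.2243, -0.7728, 0.5801)

p' = (-1.8440, 2.1280, -2.1000)
q' = (-0.1263, -0.2243, -0.7728, 0.5801)
v' = (0.7592, -0.9544, 0.0144)
ω' = (-1.2978, 0.3485, -1.2152)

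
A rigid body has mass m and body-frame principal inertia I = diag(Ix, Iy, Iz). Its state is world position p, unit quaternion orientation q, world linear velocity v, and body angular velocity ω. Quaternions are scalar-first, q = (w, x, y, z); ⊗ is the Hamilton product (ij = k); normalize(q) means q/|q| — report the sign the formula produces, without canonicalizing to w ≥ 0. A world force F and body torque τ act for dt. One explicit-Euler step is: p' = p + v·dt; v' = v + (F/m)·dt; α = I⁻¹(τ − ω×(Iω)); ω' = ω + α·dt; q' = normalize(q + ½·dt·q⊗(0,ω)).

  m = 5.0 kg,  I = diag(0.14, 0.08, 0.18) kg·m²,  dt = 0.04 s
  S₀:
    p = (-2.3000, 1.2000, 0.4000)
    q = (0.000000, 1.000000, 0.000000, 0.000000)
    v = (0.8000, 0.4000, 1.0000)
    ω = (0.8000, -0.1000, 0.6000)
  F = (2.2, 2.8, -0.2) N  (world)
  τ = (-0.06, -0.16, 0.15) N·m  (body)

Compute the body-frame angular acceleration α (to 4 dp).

α = (-0.3857, -1.7600, 0.8067)

ω×(Iω) gyroscopic = (-0.0060, -0.0192, 0.0048)
angular accel α = (-0.3857, -1.7600, 0.8067)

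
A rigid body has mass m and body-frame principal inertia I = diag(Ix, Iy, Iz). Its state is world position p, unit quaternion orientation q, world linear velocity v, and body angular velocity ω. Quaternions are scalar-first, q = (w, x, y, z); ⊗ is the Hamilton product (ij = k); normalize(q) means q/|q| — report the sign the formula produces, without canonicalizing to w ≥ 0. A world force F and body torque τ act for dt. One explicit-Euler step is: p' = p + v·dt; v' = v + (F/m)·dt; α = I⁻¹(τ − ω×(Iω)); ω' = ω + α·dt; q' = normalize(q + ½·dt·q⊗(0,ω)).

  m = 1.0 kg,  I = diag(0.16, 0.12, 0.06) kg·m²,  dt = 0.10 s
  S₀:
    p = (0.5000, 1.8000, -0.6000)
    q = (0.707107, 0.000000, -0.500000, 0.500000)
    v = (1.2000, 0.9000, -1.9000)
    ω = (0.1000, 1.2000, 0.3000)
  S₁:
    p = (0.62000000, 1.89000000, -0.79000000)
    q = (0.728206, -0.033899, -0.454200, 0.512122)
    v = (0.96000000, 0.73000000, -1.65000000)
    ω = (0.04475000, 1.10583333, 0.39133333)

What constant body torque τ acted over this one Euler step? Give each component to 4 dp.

rate change Δω = (-0.05525000, -0.09416667, 0.09133333)
τ = I·(Δω/dt) + ω₀×(Iω₀) = (-0.1100, -0.1100, 0.0500)

τ = (-0.1100, -0.1100, 0.0500)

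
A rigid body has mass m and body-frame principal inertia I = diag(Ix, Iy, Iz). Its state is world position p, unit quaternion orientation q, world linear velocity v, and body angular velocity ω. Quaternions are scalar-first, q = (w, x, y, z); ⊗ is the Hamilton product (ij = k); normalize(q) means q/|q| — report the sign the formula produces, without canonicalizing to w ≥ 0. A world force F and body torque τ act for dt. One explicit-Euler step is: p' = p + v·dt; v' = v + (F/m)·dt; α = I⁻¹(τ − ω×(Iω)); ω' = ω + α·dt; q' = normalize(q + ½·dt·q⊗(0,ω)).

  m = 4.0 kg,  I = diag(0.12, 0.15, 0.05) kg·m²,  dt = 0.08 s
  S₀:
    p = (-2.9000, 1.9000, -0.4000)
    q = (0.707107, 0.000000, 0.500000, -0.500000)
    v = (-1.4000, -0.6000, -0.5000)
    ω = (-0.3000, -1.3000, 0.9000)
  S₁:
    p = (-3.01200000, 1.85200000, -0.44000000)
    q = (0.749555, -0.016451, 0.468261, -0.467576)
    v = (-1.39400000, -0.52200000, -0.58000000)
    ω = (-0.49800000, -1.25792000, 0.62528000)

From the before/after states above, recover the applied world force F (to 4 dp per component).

v₁ − v₀ = (0.00600000, 0.07800000, -0.08000000)
applied force F = (0.3000, 3.9000, -4.0000)

F = (0.3000, 3.9000, -4.0000)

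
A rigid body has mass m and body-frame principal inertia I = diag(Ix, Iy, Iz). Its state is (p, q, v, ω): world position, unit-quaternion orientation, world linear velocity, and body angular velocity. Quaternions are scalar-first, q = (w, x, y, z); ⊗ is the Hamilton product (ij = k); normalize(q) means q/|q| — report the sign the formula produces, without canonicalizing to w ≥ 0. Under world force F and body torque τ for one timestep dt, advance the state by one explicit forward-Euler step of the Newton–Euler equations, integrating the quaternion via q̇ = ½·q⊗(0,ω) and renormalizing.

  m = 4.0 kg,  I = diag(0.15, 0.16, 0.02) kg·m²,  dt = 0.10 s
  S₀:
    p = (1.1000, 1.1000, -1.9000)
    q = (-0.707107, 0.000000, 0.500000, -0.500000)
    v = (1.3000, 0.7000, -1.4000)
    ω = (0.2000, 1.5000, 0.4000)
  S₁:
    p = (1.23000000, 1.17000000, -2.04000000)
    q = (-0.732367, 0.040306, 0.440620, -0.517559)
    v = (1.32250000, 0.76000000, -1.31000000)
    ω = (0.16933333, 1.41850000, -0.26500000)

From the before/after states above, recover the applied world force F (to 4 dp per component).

F = (0.9000, 2.4000, 3.6000)

v₁ − v₀ = (0.02250000, 0.06000000, 0.09000000)
applied force F = (0.9000, 2.4000, 3.6000)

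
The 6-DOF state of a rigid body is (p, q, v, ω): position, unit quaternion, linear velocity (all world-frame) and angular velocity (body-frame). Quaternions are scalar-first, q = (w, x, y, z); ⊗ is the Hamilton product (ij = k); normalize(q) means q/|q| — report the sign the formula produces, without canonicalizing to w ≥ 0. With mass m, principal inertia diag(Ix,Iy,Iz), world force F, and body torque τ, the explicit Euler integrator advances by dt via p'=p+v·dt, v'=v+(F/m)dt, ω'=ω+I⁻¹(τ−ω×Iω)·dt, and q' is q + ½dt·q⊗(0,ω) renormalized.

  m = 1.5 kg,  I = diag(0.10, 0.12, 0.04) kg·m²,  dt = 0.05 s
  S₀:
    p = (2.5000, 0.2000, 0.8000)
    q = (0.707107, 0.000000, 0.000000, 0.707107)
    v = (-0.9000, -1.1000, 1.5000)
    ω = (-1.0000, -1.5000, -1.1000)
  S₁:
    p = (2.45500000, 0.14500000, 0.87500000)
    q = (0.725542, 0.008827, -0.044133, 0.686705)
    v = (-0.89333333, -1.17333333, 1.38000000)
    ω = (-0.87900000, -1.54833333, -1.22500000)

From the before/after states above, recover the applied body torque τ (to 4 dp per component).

rate change Δω = (0.12100000, -0.04833333, -0.12500000)
ω₀×(Iω₀) = (-0.1320, 0.0660, 0.0300)
applied torque τ = (0.1100, -0.0500, -0.0700)

τ = (0.1100, -0.0500, -0.0700)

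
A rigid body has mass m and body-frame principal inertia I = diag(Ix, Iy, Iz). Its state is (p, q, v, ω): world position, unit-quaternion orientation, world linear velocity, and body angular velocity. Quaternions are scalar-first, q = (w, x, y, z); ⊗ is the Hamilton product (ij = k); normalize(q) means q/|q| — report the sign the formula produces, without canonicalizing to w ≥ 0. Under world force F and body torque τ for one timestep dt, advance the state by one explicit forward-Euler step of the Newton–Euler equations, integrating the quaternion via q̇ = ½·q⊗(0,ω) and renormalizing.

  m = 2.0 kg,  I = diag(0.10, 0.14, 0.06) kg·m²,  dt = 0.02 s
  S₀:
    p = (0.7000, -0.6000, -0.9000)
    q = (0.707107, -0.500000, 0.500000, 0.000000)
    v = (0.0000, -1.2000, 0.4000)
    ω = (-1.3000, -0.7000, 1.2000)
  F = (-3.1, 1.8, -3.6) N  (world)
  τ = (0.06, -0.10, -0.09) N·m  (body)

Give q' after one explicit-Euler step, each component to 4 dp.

q' = (0.7040, -0.5031, 0.5010, 0.0185)

Hamilton product q⊗(0,ω) = (-0.3000000, -0.3192391, 0.1050251, 1.8485284)
updated quaternion q' = (0.7040, -0.5031, 0.5010, 0.0185)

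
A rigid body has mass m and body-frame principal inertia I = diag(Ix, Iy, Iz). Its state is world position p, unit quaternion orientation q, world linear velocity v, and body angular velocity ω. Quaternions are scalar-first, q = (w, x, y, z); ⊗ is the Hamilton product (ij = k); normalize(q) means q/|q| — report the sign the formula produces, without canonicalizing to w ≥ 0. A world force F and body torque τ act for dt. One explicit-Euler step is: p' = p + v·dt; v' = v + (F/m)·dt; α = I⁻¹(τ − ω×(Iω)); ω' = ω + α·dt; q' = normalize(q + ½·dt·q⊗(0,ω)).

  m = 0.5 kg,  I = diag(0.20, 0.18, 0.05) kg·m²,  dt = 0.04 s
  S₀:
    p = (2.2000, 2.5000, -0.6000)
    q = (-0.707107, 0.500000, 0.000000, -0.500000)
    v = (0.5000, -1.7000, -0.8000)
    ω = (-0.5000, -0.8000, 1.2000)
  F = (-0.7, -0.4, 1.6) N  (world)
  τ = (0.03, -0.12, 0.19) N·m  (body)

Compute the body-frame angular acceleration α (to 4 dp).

precession coupling ω×(Iω) = (0.1248, -0.0900, -0.0080)
angular accel α = (-0.4740, -0.1667, 3.9600)

α = (-0.4740, -0.1667, 3.9600)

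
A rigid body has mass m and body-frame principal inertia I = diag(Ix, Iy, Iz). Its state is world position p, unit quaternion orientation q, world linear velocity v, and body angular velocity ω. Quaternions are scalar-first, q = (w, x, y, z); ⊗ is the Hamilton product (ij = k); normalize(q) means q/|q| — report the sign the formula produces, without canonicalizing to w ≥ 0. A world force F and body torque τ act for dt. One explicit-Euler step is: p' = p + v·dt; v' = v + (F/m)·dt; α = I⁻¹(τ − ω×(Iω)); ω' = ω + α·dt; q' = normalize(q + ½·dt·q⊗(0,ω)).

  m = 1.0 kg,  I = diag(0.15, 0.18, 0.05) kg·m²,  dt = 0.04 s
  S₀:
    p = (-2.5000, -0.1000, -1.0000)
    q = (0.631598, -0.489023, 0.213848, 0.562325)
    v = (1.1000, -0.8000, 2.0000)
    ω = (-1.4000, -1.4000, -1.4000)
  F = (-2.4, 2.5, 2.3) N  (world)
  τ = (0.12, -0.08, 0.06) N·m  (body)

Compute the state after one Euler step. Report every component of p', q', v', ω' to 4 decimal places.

gyro term ω×Iω = (-0.2548, 0.1960, 0.0588)
(τ − ω×Iω)/I = (2.4987, -1.5333, 0.0240)
ω' = ω + α·dt = (-1.3001, -1.4613, -1.3990)
Hamilton product q⊗(0,ω) = (0.4020100, -0.3963694, -2.3561244, 0.0997822)
updated quaternion q' = (0.6389, -0.4964, 0.1665, 0.5637)
linear accel F/m = (-2.4000, 2.5000, 2.3000)
p + v·dt = (-2.4560, -0.1320, -0.9200)
new velocity v' = (1.0040, -0.7000, 2.0920)

p' = (-2.4560, -0.1320, -0.9200)
q' = (0.6389, -0.4964, 0.1665, 0.5637)
v' = (1.0040, -0.7000, 2.0920)
ω' = (-1.3001, -1.4613, -1.3990)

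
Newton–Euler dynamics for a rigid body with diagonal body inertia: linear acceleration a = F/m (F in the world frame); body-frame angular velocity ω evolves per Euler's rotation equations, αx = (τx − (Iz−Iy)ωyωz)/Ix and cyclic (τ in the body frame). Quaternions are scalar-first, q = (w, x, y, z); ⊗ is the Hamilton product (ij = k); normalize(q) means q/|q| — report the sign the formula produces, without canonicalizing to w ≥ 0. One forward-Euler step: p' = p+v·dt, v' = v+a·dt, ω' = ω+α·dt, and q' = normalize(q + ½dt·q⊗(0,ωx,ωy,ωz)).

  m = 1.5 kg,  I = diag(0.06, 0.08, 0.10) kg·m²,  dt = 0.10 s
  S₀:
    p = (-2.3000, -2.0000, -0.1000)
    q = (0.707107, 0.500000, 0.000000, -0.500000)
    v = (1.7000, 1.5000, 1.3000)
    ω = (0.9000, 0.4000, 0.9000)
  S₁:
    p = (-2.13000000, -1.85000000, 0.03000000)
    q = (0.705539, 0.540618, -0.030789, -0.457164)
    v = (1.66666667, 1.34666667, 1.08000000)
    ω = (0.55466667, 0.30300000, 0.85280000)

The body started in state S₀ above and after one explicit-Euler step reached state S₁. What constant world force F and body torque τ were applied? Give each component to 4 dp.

F = (-0.5000, -2.3000, -3.3000)
τ = (-0.2000, -0.1100, -0.0400)

velocity change Δv = (-0.03333333, -0.15333333, -0.22000000)
F = m·Δv/dt = (-0.5000, -2.3000, -3.3000)
Δω = ω₁−ω₀ = (-0.34533333, -0.09700000, -0.04720000)
applied torque τ = (-0.2000, -0.1100, -0.0400)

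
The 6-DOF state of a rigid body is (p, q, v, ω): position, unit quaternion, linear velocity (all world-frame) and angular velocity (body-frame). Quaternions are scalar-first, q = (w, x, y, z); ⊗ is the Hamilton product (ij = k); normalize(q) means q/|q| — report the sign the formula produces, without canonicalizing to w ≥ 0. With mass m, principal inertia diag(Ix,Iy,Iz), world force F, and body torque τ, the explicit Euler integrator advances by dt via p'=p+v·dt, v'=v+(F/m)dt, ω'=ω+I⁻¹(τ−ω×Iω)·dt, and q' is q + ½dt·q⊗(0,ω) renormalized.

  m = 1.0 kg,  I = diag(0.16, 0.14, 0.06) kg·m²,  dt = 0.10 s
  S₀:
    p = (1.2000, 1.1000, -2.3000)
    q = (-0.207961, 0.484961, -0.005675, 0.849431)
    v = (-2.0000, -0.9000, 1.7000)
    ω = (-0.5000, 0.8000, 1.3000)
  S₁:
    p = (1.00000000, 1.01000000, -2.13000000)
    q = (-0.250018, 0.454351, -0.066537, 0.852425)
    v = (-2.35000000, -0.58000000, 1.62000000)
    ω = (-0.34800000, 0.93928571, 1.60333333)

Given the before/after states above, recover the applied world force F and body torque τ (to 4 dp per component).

F = (-3.5000, 3.2000, -0.8000)
τ = (0.1600, 0.1300, 0.1900)

v₁ − v₀ = (-0.35000000, 0.32000000, -0.08000000)
applied force F = (-3.5000, 3.2000, -0.8000)
Δω = ω₁−ω₀ = (0.15200000, 0.13928571, 0.30333333)
ω₀×(Iω₀) = (-0.0832, -0.0650, 0.0080)
τ = I·(Δω/dt) + ω₀×(Iω₀) = (0.1600, 0.1300, 0.1900)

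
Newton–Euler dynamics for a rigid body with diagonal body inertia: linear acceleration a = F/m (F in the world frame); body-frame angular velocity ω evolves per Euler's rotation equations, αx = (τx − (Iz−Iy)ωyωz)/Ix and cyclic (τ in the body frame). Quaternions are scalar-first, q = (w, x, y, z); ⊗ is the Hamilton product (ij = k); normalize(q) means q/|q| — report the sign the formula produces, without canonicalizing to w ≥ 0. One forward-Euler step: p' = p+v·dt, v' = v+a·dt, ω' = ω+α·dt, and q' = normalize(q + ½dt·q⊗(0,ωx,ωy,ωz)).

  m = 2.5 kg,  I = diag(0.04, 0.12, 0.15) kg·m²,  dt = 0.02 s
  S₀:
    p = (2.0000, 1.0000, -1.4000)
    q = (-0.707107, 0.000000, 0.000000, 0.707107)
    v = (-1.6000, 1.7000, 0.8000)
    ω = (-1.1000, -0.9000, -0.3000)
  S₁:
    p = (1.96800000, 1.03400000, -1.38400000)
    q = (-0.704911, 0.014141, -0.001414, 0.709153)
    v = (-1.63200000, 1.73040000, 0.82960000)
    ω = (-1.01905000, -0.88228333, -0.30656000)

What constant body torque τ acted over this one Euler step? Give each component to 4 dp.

τ = (0.1700, 0.0700, 0.0300)

ω₁ − ω₀ = (0.08095000, 0.01771667, -0.00656000)
τ = I·(Δω/dt) + ω₀×(Iω₀) = (0.1700, 0.0700, 0.0300)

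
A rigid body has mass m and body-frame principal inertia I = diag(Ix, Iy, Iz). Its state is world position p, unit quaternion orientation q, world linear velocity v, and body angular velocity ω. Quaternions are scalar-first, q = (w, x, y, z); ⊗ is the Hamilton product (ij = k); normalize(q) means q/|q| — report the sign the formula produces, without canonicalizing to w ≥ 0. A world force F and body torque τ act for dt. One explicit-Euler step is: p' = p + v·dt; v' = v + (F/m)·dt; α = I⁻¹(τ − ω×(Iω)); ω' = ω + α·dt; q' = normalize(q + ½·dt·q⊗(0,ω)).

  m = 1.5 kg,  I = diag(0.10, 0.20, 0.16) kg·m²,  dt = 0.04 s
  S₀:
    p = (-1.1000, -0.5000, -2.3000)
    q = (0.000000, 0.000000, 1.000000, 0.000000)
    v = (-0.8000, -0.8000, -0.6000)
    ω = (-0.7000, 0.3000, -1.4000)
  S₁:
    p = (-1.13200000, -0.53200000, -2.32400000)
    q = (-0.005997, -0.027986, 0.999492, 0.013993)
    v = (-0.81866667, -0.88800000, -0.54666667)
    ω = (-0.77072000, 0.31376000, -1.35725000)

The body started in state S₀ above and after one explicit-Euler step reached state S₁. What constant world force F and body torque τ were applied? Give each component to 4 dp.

v₁ − v₀ = (-0.01866667, -0.08800000, 0.05333333)
applied force F = (-0.7000, -3.3000, 2.0000)
rate change Δω = (-0.07072000, 0.01376000, 0.04275000)
precession coupling = (0.0168, -0.0588, -0.0210)
I·α + gyro = (-0.1600, 0.0100, 0.1500)

F = (-0.7000, -3.3000, 2.0000)
τ = (-0.1600, 0.0100, 0.1500)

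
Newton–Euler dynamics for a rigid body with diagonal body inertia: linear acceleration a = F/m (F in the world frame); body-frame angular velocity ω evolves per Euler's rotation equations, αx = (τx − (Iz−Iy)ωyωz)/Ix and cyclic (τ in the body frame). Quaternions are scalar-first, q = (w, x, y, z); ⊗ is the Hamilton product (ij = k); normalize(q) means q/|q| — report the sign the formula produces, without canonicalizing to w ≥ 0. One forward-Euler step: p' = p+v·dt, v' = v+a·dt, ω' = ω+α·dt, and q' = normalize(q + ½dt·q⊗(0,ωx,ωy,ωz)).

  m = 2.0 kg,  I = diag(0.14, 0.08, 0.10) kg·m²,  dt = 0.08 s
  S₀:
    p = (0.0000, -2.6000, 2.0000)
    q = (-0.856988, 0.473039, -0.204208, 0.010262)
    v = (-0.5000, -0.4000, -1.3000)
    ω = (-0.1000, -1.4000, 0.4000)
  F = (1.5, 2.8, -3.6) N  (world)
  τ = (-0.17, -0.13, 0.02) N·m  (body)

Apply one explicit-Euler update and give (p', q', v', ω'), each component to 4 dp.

ω×(Iω) gyroscopic = (-0.0112, -0.0016, -0.0084)
angular accel α = (-1.1343, -1.6050, 0.2840)
new body rate ω' = (-0.1907, -1.5284, 0.4227)
q⊗(0,ω) = (-0.2426921, 0.0183824, 1.0095414, -1.0254706)
q' = normalize(q + ½dt·q⊗(0,ω)) = (-0.8652, 0.4730, -0.1635, -0.0307)
p' = p + v·dt = (-0.0400, -2.6320, 1.8960)
new velocity v' = (-0.4400, -0.2880, -1.4440)

p' = (-0.0400, -2.6320, 1.8960)
q' = (-0.8652, 0.4730, -0.1635, -0.0307)
v' = (-0.4400, -0.2880, -1.4440)
ω' = (-0.1907, -1.5284, 0.4227)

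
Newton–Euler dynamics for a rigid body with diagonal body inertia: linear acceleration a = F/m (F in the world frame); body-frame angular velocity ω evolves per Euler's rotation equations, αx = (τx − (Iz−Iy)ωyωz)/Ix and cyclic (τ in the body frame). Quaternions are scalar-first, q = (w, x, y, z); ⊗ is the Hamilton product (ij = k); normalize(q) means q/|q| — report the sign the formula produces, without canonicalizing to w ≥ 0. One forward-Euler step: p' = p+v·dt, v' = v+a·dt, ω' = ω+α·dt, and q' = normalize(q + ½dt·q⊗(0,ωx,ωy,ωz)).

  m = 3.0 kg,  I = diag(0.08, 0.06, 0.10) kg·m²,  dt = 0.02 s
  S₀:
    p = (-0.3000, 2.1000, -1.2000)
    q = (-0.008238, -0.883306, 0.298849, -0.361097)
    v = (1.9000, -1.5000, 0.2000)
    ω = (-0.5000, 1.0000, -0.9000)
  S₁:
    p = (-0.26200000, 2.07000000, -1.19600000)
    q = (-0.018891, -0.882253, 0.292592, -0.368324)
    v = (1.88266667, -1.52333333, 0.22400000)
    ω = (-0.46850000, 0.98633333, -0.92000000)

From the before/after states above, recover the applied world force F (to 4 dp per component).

velocity change Δv = (-0.01733333, -0.02333333, 0.02400000)
applied force F = (-2.6000, -3.5000, 3.6000)

F = (-2.6000, -3.5000, 3.6000)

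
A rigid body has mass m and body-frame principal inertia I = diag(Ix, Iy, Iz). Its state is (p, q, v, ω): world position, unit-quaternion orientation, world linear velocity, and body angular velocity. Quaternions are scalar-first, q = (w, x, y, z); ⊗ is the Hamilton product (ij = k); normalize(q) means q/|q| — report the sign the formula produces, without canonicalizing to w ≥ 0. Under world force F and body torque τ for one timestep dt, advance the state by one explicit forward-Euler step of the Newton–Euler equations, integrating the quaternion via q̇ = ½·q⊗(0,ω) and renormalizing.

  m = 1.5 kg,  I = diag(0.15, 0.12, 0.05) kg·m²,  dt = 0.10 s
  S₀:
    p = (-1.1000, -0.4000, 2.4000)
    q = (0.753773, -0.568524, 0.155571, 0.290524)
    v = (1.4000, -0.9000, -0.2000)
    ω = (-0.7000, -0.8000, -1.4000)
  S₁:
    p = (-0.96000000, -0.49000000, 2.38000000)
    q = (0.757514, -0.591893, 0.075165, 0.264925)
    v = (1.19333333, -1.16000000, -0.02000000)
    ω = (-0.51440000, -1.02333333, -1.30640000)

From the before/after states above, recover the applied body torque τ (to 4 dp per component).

rate change Δω = (0.18560000, -0.22333333, 0.09360000)
precession coupling = (-0.0784, 0.0980, -0.0168)
I·α + gyro = (0.2000, -0.1700, 0.0300)

τ = (0.2000, -0.1700, 0.0300)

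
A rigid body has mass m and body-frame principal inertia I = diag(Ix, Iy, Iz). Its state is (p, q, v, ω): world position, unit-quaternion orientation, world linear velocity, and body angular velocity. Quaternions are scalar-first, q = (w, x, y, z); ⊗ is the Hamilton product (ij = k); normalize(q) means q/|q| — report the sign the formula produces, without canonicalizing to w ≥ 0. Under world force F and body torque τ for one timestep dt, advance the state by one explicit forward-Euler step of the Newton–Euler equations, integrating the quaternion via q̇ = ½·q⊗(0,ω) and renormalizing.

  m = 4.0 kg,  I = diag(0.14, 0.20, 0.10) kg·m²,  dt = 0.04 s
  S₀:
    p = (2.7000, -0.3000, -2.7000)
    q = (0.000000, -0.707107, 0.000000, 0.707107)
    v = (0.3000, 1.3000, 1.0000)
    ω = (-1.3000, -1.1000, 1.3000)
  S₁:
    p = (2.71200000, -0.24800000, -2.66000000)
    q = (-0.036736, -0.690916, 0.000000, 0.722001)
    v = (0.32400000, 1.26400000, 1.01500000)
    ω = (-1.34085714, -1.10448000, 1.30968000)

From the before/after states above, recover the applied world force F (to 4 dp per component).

F = (2.4000, -3.6000, 1.5000)

velocity change Δv = (0.02400000, -0.03600000, 0.01500000)
applied force F = (2.4000, -3.6000, 1.5000)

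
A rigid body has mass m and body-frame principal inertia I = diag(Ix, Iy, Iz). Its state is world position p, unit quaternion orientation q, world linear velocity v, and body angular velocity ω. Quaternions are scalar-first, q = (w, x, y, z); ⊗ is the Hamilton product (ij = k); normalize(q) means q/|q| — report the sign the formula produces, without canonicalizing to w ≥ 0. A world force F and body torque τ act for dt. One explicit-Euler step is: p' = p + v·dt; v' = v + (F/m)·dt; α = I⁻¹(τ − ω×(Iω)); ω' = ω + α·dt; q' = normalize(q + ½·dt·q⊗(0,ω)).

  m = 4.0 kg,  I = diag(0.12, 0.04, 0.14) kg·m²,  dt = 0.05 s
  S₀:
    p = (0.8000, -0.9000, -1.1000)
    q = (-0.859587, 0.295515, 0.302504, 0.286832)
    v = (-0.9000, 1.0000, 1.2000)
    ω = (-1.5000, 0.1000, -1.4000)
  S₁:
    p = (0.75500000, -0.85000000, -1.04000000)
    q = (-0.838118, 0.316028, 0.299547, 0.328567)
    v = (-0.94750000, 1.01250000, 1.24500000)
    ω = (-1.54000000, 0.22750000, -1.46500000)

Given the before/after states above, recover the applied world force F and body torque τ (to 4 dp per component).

Δω = ω₁−ω₀ = (-0.04000000, 0.12750000, -0.06500000)
I·α + gyro = (-0.1100, 0.0600, -0.1700)
velocity change Δv = (-0.04750000, 0.01250000, 0.04500000)
m·(v₁−v₀)/dt = (-3.8000, 1.0000, 3.6000)

F = (-3.8000, 1.0000, 3.6000)
τ = (-0.1100, 0.0600, -0.1700)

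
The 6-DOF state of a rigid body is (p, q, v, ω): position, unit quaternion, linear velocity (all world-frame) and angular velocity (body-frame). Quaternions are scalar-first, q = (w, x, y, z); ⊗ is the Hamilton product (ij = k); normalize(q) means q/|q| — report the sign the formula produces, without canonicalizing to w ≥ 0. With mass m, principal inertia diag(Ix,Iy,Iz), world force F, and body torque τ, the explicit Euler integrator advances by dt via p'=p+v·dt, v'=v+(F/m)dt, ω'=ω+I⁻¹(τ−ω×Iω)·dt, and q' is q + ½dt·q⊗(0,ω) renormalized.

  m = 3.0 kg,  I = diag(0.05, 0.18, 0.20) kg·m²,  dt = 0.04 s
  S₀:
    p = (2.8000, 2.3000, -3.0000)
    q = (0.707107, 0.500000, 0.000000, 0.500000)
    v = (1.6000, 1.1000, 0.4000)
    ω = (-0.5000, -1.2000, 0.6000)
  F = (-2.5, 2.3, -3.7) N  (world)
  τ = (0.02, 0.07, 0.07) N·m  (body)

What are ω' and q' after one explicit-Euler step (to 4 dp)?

ω' = (-0.4725, -1.1944, 0.5984)
q' = (0.7058, 0.5047, -0.0280, 0.4963)

gyro term ω×Iω = (-0.0144, 0.0450, 0.0780)
angular accel α = (0.6880, 0.1389, -0.0400)
new body rate ω' = (-0.4725, -1.1944, 0.5984)
2q̇ = q⊗(0,ω) = (-0.0500000, 0.2464465, -1.3985284, -0.1757358)
q' = normalize(q + ½dt·q⊗(0,ω)) = (0.7058, 0.5047, -0.0280, 0.4963)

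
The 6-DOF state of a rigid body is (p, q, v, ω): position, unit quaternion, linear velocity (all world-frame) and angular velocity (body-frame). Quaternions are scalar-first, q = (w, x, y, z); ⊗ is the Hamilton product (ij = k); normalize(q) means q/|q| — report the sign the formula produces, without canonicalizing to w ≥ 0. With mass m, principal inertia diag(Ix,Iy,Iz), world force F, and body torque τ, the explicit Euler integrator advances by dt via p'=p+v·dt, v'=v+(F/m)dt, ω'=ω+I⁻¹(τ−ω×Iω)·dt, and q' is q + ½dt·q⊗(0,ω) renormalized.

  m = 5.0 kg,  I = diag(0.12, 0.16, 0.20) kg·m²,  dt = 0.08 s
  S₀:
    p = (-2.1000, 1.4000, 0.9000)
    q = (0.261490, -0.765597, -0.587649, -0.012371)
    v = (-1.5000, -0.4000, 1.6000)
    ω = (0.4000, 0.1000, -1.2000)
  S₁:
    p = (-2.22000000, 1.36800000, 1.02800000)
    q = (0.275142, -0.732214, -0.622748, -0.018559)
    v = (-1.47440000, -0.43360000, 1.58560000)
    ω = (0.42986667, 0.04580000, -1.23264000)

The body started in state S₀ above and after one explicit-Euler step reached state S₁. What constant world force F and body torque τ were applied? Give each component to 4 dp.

velocity change Δv = (0.02560000, -0.03360000, -0.01440000)
applied force F = (1.6000, -2.1000, -0.9000)
Δω = ω₁−ω₀ = (0.02986667, -0.05420000, -0.03264000)
precession coupling = (-0.0048, 0.0384, 0.0016)
applied torque τ = (0.0400, -0.0700, -0.0800)

F = (1.6000, -2.1000, -0.9000)
τ = (0.0400, -0.0700, -0.0800)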